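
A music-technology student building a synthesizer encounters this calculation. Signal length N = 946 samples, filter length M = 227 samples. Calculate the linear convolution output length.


Linear convolution output length:
L = N + M - 1
  = 946 + 227 - 1
  = 1172 samples

1172


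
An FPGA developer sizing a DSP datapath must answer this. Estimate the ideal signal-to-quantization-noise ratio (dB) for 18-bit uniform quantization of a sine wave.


Theoretical SNR for a full-scale sinusoid:
SNR = 6.02 * N + 1.76
    = 6.02 * 18 + 1.76
    = 108.36 + 1.76
    = 110.12 dB

110.12 dB


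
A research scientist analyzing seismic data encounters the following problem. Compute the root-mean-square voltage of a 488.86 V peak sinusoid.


RMS voltage for a sinusoidal waveform:
V_rms = V_peak / sqrt(2)
      = 488.86 / 1.414214
      = 345.676 V

345.676 V


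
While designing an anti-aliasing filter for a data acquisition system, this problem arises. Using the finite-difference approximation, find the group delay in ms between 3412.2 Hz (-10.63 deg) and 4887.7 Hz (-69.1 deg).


Group delay from phase difference:
tau = -d(phi)/d(omega)
d(phi) = -58.47 deg = -1.020494 rad
d(omega) = 2*pi*(4887.7 - 3412.2) = 9270.8399 rad/s
tau = -(-1.020494) / 9270.8399
    = 0.1101 ms

0.1101 ms


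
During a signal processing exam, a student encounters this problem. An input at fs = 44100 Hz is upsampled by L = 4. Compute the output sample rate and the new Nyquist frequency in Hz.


Step 1 — output sample rate after interpolation by L:
fs_out = L * fs_in = 4 * 44100 = 176400 Hz

Step 2 — Nyquist frequency of the output stream:
f_Nyq = fs_out / 2 = 176400 / 2 = 88200.0 Hz

fs_out = 176400 Hz; f_Nyquist = 88200.0 Hz


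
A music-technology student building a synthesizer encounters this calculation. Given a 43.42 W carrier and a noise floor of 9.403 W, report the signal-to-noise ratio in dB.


SNR in decibels:
SNR = 10 * log10(Ps / Pn)
    = 10 * log10(43.42 / 9.403)
    = 10 * log10(4.6177)
    = 10 * 0.6644
    = 6.64 dB

6.64 dB


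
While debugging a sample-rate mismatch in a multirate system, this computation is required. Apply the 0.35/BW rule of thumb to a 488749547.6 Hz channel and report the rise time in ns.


Rise time from bandwidth relationship:
tr = 0.35 / BW
   = 0.35 / 488749547.6
   = 7.161131948e-10 s
   = 0.7161 ns

0.7161 ns


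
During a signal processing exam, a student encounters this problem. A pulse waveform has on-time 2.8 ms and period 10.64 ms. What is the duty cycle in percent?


Duty cycle as a percentage:
DC = (t_on / T) * 100
   = (2.8 / 10.64) * 100
   = 0.263158 * 100
   = 26.32 %

26.32 %


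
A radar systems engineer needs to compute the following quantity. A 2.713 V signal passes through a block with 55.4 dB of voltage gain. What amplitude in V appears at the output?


Output voltage from dB gain:
V_out = V_in * 10^(gain_dB / 20)
      = 2.713 * 10^(55.4 / 20)
      = 2.713 * 588.843655
      = 1597.5328 V

1597.5328 V


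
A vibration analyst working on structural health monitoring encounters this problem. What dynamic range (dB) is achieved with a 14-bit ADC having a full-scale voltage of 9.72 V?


Dynamic range from full-scale to LSB:
V_min = V_max / 2^bits = 9.72 / 2^14
DR = 20 * log10(V_max / V_min)
   = 20 * log10(2^14)
   = 20 * 14 * log10(2)
   = 84.29 dB

84.29 dB


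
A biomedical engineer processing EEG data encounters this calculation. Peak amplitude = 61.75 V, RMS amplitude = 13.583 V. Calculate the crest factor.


Crest factor is the ratio of peak to RMS:
CF = V_peak / V_rms
   = 61.75 / 13.583
   = 4.5461

4.5461


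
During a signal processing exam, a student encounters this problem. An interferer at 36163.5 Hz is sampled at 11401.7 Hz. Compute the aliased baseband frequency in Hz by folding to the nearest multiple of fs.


Compute the nearest integer multiple of fs to the signal:
n = round(36163.5 / 11401.7) = 3
f_alias = |36163.5 - 3 * 11401.7|
        = |36163.5 - 34205.1|
        = 1958.4 Hz

1958.4


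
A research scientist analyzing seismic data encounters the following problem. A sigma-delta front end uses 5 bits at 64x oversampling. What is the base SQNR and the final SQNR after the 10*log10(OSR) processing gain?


Step 1 — baseline SQNR at Nyquist:
SQNR_base = 6.02*N + 1.76
          = 6.02*5 + 1.76
          = 31.86 dB

Step 2 — oversampling processing gain:
G = 10*log10(OSR) = 10*log10(64) = 18.06 dB

Step 3 — total:
SQNR_total = 31.86 + 18.06 = 49.92 dB

Base SQNR = 31.86 dB; oversampled SQNR = 49.92 dB


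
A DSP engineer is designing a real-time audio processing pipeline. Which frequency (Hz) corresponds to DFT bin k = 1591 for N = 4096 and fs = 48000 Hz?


Frequency of DFT bin k:
f_k = k * fs / N
    = 1591 * 48000 / 4096
    = 76368000 / 4096
    = 18644.531 Hz

18644.531 Hz


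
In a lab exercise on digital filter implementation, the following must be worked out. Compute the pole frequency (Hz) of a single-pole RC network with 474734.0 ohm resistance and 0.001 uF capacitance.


Cutoff frequency of a first-order RC filter:
fc = 1 / (2 * pi * R * C)
C = 0.001 uF = 1e-09 F
fc = 1 / (2 * pi * 474734.0 * 1e-09)
   = 1 / 0.0029828416936186
   = 335.250779 Hz

335.250779 Hz


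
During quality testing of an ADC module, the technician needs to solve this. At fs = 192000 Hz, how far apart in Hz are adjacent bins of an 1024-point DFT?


DFT frequency resolution:
df = fs / N
   = 192000 / 1024
   = 187.5 Hz

187.5 Hz


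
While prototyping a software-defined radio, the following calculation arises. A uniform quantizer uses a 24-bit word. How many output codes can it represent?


Number of quantization levels = 2^N
= 2^24
= 16777216

16777216


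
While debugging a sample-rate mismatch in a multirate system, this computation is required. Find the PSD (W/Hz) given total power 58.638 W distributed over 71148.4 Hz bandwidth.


Power spectral density:
PSD = P / BW
    = 58.638 / 71148.4
    = 0.00082416 W/Hz

0.00082416 W/Hz


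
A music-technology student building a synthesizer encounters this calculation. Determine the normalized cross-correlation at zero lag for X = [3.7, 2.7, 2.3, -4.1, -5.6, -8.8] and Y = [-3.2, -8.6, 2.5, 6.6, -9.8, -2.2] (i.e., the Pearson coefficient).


Pearson correlation coefficient (population):
r = cov(X,Y) / (std(X) * std(Y))
Mean X = -1.6333, Mean Y = -2.45
Cov(X,Y) = -1.023333
Std(X) = 4.758735, Std(Y) = 5.757242
r = -0.0374

-0.0374


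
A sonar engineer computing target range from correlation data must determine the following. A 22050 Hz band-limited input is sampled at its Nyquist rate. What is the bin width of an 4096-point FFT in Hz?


Step 1 — Nyquist sampling rate:
fs = 2 * fmax = 2 * 22050 = 44100 Hz

Step 2 — DFT bin spacing:
df = fs / N = 44100 / 4096 = 10.7666 Hz

10.7666 Hz


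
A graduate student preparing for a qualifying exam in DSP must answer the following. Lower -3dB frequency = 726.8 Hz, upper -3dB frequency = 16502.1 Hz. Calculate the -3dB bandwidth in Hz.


Bandwidth is the difference of -3dB frequencies:
BW = f_high - f_low
   = 16502.1 - 726.8
   = 15775.3 Hz

15775.3 Hz


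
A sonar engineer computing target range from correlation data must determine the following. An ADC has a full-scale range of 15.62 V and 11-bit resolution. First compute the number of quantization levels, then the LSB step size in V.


Step 1 — number of quantization levels:
L = 2^N = 2^11 = 2048

Step 2 — LSB step size:
delta = Vfs / L
      = 15.62 / 2048
      = 0.00762695 V

Levels = 2048; step size = 0.00762695 V


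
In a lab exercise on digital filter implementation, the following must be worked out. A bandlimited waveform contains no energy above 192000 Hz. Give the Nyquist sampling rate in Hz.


The Nyquist rate is twice the maximum frequency component.
fs_min = 2 * fmax
      = 2 * 192000
      = 384000 Hz

384000


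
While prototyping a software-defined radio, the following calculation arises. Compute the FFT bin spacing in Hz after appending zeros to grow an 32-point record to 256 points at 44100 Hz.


Frequency resolution after zero-padding:
N_padded = 32 * 8 = 256
df = fs / N_padded
   = 44100 / 256
   = 172.2656 Hz

172.2656 Hz


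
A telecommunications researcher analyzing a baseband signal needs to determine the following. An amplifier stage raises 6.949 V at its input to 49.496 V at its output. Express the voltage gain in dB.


Voltage gain in dB:
G = 20 * log10(Vout / Vin)
  = 20 * log10(49.496 / 6.949)
  = 20 * log10(7.122751)
  = 20 * 0.852648
  = 17.05 dB

17.05 dB


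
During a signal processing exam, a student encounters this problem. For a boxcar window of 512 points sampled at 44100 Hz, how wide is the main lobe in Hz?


Main lobe width for a rectangular window:
Width = 2 * fs / N
      = 2 * 44100 / 512
      = 88200 / 512
      = 172.266 Hz

172.266 Hz


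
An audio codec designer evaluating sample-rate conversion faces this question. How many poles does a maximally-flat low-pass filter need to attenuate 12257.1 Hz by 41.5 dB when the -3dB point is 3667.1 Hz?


Butterworth filter order formula:
n = log10(10^(A/10) - 1) / (2 * log10(f_stop/f_pass))
10^(41.5/10) - 1 = 14124.3754
f_stop/f_pass = 12257.1 / 3667.1 = 3.3425
n = 3.9594 -> ceil = 4

4


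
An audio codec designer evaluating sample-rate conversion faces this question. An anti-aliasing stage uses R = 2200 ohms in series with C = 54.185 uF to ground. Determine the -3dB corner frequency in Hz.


Cutoff frequency of a first-order RC filter:
fc = 1 / (2 * pi * R * C)
C = 54.185 uF = 5.4185e-05 F
fc = 1 / (2 * pi * 2200 * 5.4185e-05)
   = 1 / 0.74899967091296
   = 1.335114 Hz

1.335114 Hz


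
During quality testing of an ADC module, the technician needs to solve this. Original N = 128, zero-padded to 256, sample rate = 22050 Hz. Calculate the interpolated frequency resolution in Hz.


Frequency resolution after zero-padding:
N_padded = 128 * 2 = 256
df = fs / N_padded
   = 22050 / 256
   = 86.1328 Hz

86.1328 Hz


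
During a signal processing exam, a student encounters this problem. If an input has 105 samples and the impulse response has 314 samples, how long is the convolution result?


Linear convolution output length:
L = N + M - 1
  = 105 + 314 - 1
  = 418 samples

418


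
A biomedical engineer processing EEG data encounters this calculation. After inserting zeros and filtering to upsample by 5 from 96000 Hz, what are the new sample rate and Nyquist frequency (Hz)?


Step 1 — output sample rate after interpolation by L:
fs_out = L * fs_in = 5 * 96000 = 480000 Hz

Step 2 — Nyquist frequency of the output stream:
f_Nyq = fs_out / 2 = 480000 / 2 = 240000.0 Hz

fs_out = 480000 Hz; f_Nyquist = 240000.0 Hz


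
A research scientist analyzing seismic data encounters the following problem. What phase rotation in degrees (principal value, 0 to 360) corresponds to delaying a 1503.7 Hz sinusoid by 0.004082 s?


Phase shift from frequency and time delay:
phi = 360 * f * t_delay
    = 360 * 1503.7 * 0.004082
    = 2209.72 degrees
    mod 360 = 49.72 degrees

49.72 degrees


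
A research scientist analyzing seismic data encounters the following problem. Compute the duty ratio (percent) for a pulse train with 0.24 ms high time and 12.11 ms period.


Duty cycle as a percentage:
DC = (t_on / T) * 100
   = (0.24 / 12.11) * 100
   = 0.019818 * 100
   = 1.98 %

1.98 %


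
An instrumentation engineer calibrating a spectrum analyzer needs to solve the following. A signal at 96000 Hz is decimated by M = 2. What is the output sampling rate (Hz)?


Decimation reduces the sample rate:
fs_out = fs_in / M
       = 96000 / 2
       = 48000.0 Hz

48000.0 Hz


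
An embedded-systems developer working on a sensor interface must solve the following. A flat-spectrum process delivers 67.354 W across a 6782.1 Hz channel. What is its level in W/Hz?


Power spectral density:
PSD = P / BW
    = 67.354 / 6782.1
    = 0.00993114 W/Hz

0.00993114 W/Hz


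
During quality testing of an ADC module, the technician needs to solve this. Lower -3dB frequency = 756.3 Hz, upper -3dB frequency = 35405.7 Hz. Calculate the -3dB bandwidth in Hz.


Bandwidth is the difference of -3dB frequencies:
BW = f_high - f_low
   = 35405.7 - 756.3
   = 34649.4 Hz

34649.4 Hz


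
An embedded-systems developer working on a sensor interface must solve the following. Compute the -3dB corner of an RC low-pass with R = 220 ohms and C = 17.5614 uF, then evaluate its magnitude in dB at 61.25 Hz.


Step 1 — cutoff frequency:
fc = 1 / (2*pi*R*C)
C = 17.5614 uF = 1.75614e-05 F
fc = 1 / (2*pi*220*1.75614e-05)
   = 41.1944 Hz

Step 2 — magnitude at f = 61.25 Hz:
|H(f)| = 1 / sqrt(1 + (f/fc)^2)
f/fc = 61.25 / 41.1944 = 1.486853
|H| = 1 / sqrt(1 + 2.210732) = 0.5580819
|H|_dB = 20*log10(0.5580819) = -5.07 dB

fc = 41.1944 Hz; |H(61.25 Hz)| = -5.07 dB


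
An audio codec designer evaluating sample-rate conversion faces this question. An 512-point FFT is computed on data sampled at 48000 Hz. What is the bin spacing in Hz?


DFT frequency resolution:
df = fs / N
   = 48000 / 512
   = 93.75 Hz

93.75 Hz


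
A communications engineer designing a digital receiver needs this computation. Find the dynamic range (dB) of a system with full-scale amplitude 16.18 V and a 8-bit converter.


Dynamic range from full-scale to LSB:
V_min = V_max / 2^bits = 16.18 / 2^8
DR = 20 * log10(V_max / V_min)
   = 20 * log10(2^8)
   = 20 * 8 * log10(2)
   = 48.16 dB

48.16 dB


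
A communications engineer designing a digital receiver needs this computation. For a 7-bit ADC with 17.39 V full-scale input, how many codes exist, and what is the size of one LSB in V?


Step 1 — number of quantization levels:
L = 2^N = 2^7 = 128

Step 2 — LSB step size:
delta = Vfs / L
      = 17.39 / 128
      = 0.13585938 V

Levels = 128; step size = 0.13585938 V


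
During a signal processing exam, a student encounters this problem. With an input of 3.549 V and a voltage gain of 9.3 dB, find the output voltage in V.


Output voltage from dB gain:
V_out = V_in * 10^(gain_dB / 20)
      = 3.549 * 10^(9.3 / 20)
      = 3.549 * 2.917427
      = 10.3539 V

10.3539 V


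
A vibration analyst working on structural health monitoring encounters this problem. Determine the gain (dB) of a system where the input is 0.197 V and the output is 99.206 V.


Voltage gain in dB:
G = 20 * log10(Vout / Vin)
  = 20 * log10(99.206 / 0.197)
  = 20 * log10(503.583756)
  = 20 * 2.702072
  = 54.04 dB

54.04 dB


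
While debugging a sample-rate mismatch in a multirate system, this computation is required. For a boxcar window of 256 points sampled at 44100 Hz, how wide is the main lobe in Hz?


Main lobe width for a rectangular window:
Width = 2 * fs / N
      = 2 * 44100 / 256
      = 88200 / 256
      = 344.531 Hz

344.531 Hz


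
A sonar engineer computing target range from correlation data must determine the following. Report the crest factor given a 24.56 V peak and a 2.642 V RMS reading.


Crest factor is the ratio of peak to RMS:
CF = V_peak / V_rms
   = 24.56 / 2.642
   = 9.296

9.296


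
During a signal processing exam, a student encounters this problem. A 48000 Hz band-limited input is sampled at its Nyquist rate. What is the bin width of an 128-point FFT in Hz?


Step 1 — Nyquist sampling rate:
fs = 2 * fmax = 2 * 48000 = 96000 Hz

Step 2 — DFT bin spacing:
df = fs / N = 96000 / 128 = 750.0 Hz

750.0 Hz


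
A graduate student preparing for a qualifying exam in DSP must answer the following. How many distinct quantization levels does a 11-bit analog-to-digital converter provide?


Number of quantization levels = 2^N
= 2^11
= 2048

2048


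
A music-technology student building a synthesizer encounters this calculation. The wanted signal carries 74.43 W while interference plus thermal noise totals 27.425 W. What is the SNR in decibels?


SNR in decibels:
SNR = 10 * log10(Ps / Pn)
    = 10 * log10(74.43 / 27.425)
    = 10 * log10(2.7139)
    = 10 * 0.4336
    = 4.34 dB

4.34 dB


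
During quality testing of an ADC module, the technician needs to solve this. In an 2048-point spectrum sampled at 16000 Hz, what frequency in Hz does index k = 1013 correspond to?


Frequency of DFT bin k:
f_k = k * fs / N
    = 1013 * 16000 / 2048
    = 16208000 / 2048
    = 7914.062 Hz

7914.062 Hz


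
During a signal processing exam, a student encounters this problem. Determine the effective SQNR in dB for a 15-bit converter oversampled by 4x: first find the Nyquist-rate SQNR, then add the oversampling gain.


Step 1 — baseline SQNR at Nyquist:
SQNR_base = 6.02*N + 1.76
          = 6.02*15 + 1.76
          = 92.06 dB

Step 2 — oversampling processing gain:
G = 10*log10(OSR) = 10*log10(4) = 6.02 dB

Step 3 — total:
SQNR_total = 92.06 + 6.02 = 98.08 dB

Base SQNR = 92.06 dB; oversampled SQNR = 98.08 dB


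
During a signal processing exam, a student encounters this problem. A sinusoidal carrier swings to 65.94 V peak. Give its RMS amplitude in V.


RMS voltage for a sinusoidal waveform:
V_rms = V_peak / sqrt(2)
      = 65.94 / 1.414214
      = 46.627 V

46.627 V


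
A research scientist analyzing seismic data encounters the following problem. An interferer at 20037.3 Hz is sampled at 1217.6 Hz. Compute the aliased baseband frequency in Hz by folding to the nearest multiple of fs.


Compute the nearest integer multiple of fs to the signal:
n = round(20037.3 / 1217.6) = 16
f_alias = |20037.3 - 16 * 1217.6|
        = |20037.3 - 19481.6|
        = 555.7 Hz

555.7


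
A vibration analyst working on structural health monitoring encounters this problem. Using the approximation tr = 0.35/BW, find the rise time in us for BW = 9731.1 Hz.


Rise time from bandwidth relationship:
tr = 0.35 / BW
   = 0.35 / 9731.1
   = 3.596715685e-05 s
   = 35.9672 us

35.9672 us


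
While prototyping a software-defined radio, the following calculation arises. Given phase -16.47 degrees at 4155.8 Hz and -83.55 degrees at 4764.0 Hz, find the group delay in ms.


Group delay from phase difference:
tau = -d(phi)/d(omega)
d(phi) = -67.08 deg = -1.170767 rad
d(omega) = 2*pi*(4764.0 - 4155.8) = 3821.4333 rad/s
tau = -(-1.170767) / 3821.4333
    = 0.3064 ms

0.3064 ms


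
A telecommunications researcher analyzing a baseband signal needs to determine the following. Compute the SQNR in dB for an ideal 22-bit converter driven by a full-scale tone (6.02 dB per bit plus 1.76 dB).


Theoretical SNR for a full-scale sinusoid:
SNR = 6.02 * N + 1.76
    = 6.02 * 22 + 1.76
    = 132.44 + 1.76
    = 134.2 dB

134.2 dB


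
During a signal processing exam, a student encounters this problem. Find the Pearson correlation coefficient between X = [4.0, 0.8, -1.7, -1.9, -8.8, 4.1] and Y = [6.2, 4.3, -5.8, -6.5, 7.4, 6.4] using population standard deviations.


Pearson correlation coefficient (population):
r = cov(X,Y) / (std(X) * std(Y))
Mean X = -0.5833, Mean Y = 2.0
Cov(X,Y) = 3.095
Std(X) = 4.384601, Std(Y) = 5.838664
r = 0.1209

0.1209


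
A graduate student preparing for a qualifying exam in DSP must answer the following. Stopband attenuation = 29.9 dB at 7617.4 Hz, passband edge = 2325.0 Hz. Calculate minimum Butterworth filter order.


Butterworth filter order formula:
n = log10(10^(A/10) - 1) / (2 * log10(f_stop/f_pass))
10^(29.9/10) - 1 = 976.2372
f_stop/f_pass = 7617.4 / 2325.0 = 3.2763
n = 2.9003 -> ceil = 3

3


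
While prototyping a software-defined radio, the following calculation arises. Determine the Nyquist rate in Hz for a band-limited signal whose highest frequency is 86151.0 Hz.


The Nyquist rate is twice the maximum frequency component.
fs_min = 2 * fmax
      = 2 * 86151.0
      = 172302.0 Hz

172302.0


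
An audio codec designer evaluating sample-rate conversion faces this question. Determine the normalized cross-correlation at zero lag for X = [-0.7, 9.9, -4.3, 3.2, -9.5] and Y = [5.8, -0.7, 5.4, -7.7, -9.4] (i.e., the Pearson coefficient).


Pearson correlation coefficient (population):
r = cov(X,Y) / (std(X) * std(Y))
Mean X = -0.28, Mean Y = -1.32
Cov(X,Y) = 5.7204
Std(X) = 6.589203, Std(Y) = 6.359686
r = 0.1365

0.1365


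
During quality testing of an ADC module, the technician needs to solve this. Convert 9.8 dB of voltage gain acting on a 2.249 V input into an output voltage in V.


Output voltage from dB gain:
V_out = V_in * 10^(gain_dB / 20)
      = 2.249 * 10^(9.8 / 20)
      = 2.249 * 3.090295
      = 6.9501 V

6.9501 V


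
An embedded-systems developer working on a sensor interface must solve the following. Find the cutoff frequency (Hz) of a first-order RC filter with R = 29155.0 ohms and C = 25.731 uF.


Cutoff frequency of a first-order RC filter:
fc = 1 / (2 * pi * R * C)
C = 25.731 uF = 2.5731e-05 F
fc = 1 / (2 * pi * 29155.0 * 2.5731e-05)
   = 1 / 4.7135658524087
   = 0.212154 Hz

0.212154 Hz


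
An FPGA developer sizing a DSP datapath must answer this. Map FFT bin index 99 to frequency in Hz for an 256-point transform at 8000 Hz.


Frequency of DFT bin k:
f_k = k * fs / N
    = 99 * 8000 / 256
    = 792000 / 256
    = 3093.75 Hz

3093.75 Hz


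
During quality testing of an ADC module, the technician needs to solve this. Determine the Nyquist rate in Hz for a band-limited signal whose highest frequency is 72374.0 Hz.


The Nyquist rate is twice the maximum frequency component.
fs_min = 2 * fmax
      = 2 * 72374.0
      = 144748.0 Hz

144748.0


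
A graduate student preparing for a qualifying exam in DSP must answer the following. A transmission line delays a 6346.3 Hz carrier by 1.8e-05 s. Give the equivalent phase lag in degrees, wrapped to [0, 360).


Phase shift from frequency and time delay:
phi = 360 * f * t_delay
    = 360 * 6346.3 * 1.8e-05
    = 41.12 degrees
    mod 360 = 41.12 degrees

41.12 degrees


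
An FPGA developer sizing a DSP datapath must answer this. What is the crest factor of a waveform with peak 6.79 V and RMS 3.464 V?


Crest factor is the ratio of peak to RMS:
CF = V_peak / V_rms
   = 6.79 / 3.464
   = 1.9602

1.9602


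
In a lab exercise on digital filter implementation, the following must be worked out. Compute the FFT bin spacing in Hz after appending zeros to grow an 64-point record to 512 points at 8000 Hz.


Frequency resolution after zero-padding:
N_padded = 64 * 8 = 512
df = fs / N_padded
   = 8000 / 512
   = 15.625 Hz

15.625 Hz


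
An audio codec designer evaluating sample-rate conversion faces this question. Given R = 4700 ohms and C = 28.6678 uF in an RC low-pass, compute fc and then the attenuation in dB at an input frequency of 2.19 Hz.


Step 1 — cutoff frequency:
fc = 1 / (2*pi*R*C)
C = 28.6678 uF = 2.86678e-05 F
fc = 1 / (2*pi*4700*2.86678e-05)
   = 1.18121 Hz

Step 2 — magnitude at f = 2.19 Hz:
|H(f)| = 1 / sqrt(1 + (f/fc)^2)
f/fc = 2.19 / 1.18121 = 1.854031
|H| = 1 / sqrt(1 + 3.437431) = 0.4747164
|H|_dB = 20*log10(0.4747164) = -6.47 dB

fc = 1.18121 Hz; |H(2.19 Hz)| = -6.47 dB


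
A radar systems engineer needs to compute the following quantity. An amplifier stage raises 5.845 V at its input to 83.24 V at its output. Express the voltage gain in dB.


Voltage gain in dB:
G = 20 * log10(Vout / Vin)
  = 20 * log10(83.24 / 5.845)
  = 20 * log10(14.241232)
  = 20 * 1.153548
  = 23.07 dB

23.07 dB


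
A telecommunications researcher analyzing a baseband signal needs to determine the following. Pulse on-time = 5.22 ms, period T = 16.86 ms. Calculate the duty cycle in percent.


Duty cycle as a percentage:
DC = (t_on / T) * 100
   = (5.22 / 16.86) * 100
   = 0.309609 * 100
   = 30.96 %

30.96 %


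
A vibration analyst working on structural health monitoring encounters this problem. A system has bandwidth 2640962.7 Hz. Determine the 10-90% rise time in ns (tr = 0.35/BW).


Rise time from bandwidth relationship:
tr = 0.35 / BW
   = 0.35 / 2640962.7
   = 1.325274302e-07 s
   = 132.5274 ns

132.5274 ns


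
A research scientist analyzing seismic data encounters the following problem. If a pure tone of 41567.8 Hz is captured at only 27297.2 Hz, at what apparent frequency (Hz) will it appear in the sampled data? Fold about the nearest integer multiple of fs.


Compute the nearest integer multiple of fs to the signal:
n = round(41567.8 / 27297.2) = 2
f_alias = |41567.8 - 2 * 27297.2|
        = |41567.8 - 54594.4|
        = 13026.6 Hz

13026.6


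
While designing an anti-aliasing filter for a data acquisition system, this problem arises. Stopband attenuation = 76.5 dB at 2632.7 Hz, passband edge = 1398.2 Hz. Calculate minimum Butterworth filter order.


Butterworth filter order formula:
n = log10(10^(A/10) - 1) / (2 * log10(f_stop/f_pass))
10^(76.5/10) - 1 = 44668358.2151
f_stop/f_pass = 2632.7 / 1398.2 = 1.8829
n = 13.9176 -> ceil = 14

14


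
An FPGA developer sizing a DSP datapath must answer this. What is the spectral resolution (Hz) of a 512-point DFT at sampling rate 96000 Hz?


DFT frequency resolution:
df = fs / N
   = 96000 / 512
   = 187.5 Hz

187.5 Hz


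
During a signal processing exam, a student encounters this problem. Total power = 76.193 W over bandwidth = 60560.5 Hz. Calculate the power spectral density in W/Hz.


Power spectral density:
PSD = P / BW
    = 76.193 / 60560.5
    = 0.00125813 W/Hz

0.00125813 W/Hz


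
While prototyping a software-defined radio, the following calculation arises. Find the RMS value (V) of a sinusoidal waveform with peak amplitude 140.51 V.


RMS voltage for a sinusoidal waveform:
V_rms = V_peak / sqrt(2)
      = 140.51 / 1.414214
      = 99.356 V

99.356 V


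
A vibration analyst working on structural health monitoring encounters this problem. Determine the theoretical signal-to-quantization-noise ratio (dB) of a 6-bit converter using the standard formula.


Theoretical SNR for a full-scale sinusoid:
SNR = 6.02 * N + 1.76
    = 6.02 * 6 + 1.76
    = 36.12 + 1.76
    = 37.88 dB

37.88 dB


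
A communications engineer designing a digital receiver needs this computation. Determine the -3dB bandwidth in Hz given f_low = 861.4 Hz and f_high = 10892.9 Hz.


Bandwidth is the difference of -3dB frequencies:
BW = f_high - f_low
   = 10892.9 - 861.4
   = 10031.5 Hz

10031.5 Hz


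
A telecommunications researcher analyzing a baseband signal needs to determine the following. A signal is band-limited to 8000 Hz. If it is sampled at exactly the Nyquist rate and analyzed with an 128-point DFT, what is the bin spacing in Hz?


Step 1 — Nyquist sampling rate:
fs = 2 * fmax = 2 * 8000 = 16000 Hz

Step 2 — DFT bin spacing:
df = fs / N = 16000 / 128 = 125.0 Hz

125.0 Hz


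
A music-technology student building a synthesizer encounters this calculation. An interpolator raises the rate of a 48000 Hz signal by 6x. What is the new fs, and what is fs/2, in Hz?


Step 1 — output sample rate after interpolation by L:
fs_out = L * fs_in = 6 * 48000 = 288000 Hz

Step 2 — Nyquist frequency of the output stream:
f_Nyq = fs_out / 2 = 288000 / 2 = 144000.0 Hz

fs_out = 288000 Hz; f_Nyquist = 144000.0 Hz


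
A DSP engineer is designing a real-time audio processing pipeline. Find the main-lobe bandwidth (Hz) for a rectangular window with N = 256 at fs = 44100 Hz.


Main lobe width for a rectangular window:
Width = 2 * fs / N
      = 2 * 44100 / 256
      = 88200 / 256
      = 344.531 Hz

344.531 Hz


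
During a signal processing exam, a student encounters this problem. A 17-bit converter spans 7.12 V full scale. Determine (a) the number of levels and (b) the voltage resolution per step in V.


Step 1 — number of quantization levels:
L = 2^N = 2^17 = 131072

Step 2 — LSB step size:
delta = Vfs / L
      = 7.12 / 131072
      = 5.432e-05 V

Levels = 131072; step size = 5.432e-05 V


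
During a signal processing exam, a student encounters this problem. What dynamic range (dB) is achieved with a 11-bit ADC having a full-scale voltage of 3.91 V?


Dynamic range from full-scale to LSB:
V_min = V_max / 2^bits = 3.91 / 2^11
DR = 20 * log10(V_max / V_min)
   = 20 * log10(2^11)
   = 20 * 11 * log10(2)
   = 66.23 dB

66.23 dB


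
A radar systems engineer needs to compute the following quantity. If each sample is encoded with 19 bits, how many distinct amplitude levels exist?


Number of quantization levels = 2^N
= 2^19
= 524288

524288


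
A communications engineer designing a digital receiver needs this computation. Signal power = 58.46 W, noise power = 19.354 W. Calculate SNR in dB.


SNR in decibels:
SNR = 10 * log10(Ps / Pn)
    = 10 * log10(58.46 / 19.354)
    = 10 * log10(3.0206)
    = 10 * 0.4801
    = 4.8 dB

4.8 dB


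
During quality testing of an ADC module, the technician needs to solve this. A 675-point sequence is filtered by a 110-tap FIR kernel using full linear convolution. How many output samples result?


Linear convolution output length:
L = N + M - 1
  = 675 + 110 - 1
  = 784 samples

784


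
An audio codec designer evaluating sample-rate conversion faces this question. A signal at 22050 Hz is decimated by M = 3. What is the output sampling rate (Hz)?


Decimation reduces the sample rate:
fs_out = fs_in / M
       = 22050 / 3
       = 7350.0 Hz

7350.0 Hz


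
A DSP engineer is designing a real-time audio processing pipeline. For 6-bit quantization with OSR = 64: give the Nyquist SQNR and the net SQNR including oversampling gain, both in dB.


Step 1 — baseline SQNR at Nyquist:
SQNR_base = 6.02*N + 1.76
          = 6.02*6 + 1.76
          = 37.88 dB

Step 2 — oversampling processing gain:
G = 10*log10(OSR) = 10*log10(64) = 18.06 dB

Step 3 — total:
SQNR_total = 37.88 + 18.06 = 55.94 dB

Base SQNR = 37.88 dB; oversampled SQNR = 55.94 dB


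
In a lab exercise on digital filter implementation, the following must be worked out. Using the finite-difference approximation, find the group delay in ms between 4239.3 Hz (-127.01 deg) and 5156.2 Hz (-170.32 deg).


Group delay from phase difference:
tau = -d(phi)/d(omega)
d(phi) = -43.31 deg = -0.755902 rad
d(omega) = 2*pi*(5156.2 - 4239.3) = 5761.0526 rad/s
tau = -(-0.755902) / 5761.0526
    = 0.1312 ms

0.1312 ms


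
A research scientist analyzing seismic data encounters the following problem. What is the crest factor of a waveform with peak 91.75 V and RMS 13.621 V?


Crest factor is the ratio of peak to RMS:
CF = V_peak / V_rms
   = 91.75 / 13.621
   = 6.7359

6.7359


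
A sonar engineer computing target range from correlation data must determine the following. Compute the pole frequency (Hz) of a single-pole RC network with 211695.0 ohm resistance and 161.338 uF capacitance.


Cutoff frequency of a first-order RC filter:
fc = 1 / (2 * pi * R * C)
C = 161.338 uF = 0.000161338 F
fc = 1 / (2 * pi * 211695.0 * 0.000161338)
   = 1 / 214.59872528294
   = 0.00466 Hz

0.00466 Hz


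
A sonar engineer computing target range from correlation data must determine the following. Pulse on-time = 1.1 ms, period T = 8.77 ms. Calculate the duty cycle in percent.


Duty cycle as a percentage:
DC = (t_on / T) * 100
   = (1.1 / 8.77) * 100
   = 0.125428 * 100
   = 12.54 %

12.54 %


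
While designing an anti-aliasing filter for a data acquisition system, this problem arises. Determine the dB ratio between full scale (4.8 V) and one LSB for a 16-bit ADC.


Dynamic range from full-scale to LSB:
V_min = V_max / 2^bits = 4.8 / 2^16
DR = 20 * log10(V_max / V_min)
   = 20 * log10(2^16)
   = 20 * 16 * log10(2)
   = 96.33 dB

96.33 dB


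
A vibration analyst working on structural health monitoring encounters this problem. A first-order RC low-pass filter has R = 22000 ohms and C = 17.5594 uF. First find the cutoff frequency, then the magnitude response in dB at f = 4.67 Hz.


Step 1 — cutoff frequency:
fc = 1 / (2*pi*R*C)
C = 17.5594 uF = 1.75594e-05 F
fc = 1 / (2*pi*22000*1.75594e-05)
   = 0.411991 Hz

Step 2 — magnitude at f = 4.67 Hz:
|H(f)| = 1 / sqrt(1 + (f/fc)^2)
f/fc = 4.67 / 0.411991 = 11.335199
|H| = 1 / sqrt(1 + 128.486736) = 0.0878795
|H|_dB = 20*log10(0.0878795) = -21.12 dB

fc = 0.411991 Hz; |H(4.67 Hz)| = -21.12 dB


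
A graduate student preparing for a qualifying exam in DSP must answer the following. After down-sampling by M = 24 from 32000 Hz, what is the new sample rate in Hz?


Decimation reduces the sample rate:
fs_out = fs_in / M
       = 32000 / 24
       = 1333.3333 Hz

1333.3333 Hz


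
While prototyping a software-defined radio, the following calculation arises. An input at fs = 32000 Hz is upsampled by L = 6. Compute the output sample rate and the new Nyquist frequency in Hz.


Step 1 — output sample rate after interpolation by L:
fs_out = L * fs_in = 6 * 32000 = 192000 Hz

Step 2 — Nyquist frequency of the output stream:
f_Nyq = fs_out / 2 = 192000 / 2 = 96000.0 Hz

fs_out = 192000 Hz; f_Nyquist = 96000.0 Hz


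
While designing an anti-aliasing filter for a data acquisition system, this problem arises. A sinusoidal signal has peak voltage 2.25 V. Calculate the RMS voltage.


RMS voltage for a sinusoidal waveform:
V_rms = V_peak / sqrt(2)
      = 2.25 / 1.414214
      = 1.591 V

1.591 V


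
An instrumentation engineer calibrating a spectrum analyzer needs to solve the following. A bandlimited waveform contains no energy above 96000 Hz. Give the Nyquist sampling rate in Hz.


The Nyquist rate is twice the maximum frequency component.
fs_min = 2 * fmax
      = 2 * 96000
      = 192000 Hz

192000


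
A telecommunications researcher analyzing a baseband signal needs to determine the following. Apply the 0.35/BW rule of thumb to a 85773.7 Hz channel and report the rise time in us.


Rise time from bandwidth relationship:
tr = 0.35 / BW
   = 0.35 / 85773.7
   = 4.080504863e-06 s
   = 4.0805 us

4.0805 us


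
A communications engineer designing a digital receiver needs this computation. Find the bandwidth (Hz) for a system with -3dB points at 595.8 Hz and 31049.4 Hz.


Bandwidth is the difference of -3dB frequencies:
BW = f_high - f_low
   = 31049.4 - 595.8
   = 30453.6 Hz

30453.6 Hz


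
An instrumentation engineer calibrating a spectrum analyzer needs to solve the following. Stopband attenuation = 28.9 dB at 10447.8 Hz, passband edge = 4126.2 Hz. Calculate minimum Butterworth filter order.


Butterworth filter order formula:
n = log10(10^(A/10) - 1) / (2 * log10(f_stop/f_pass))
10^(28.9/10) - 1 = 775.2471
f_stop/f_pass = 10447.8 / 4126.2 = 2.5321
n = 3.5807 -> ceil = 4

4


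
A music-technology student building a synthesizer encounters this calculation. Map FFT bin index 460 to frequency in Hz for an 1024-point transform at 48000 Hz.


Frequency of DFT bin k:
f_k = k * fs / N
    = 460 * 48000 / 1024
    = 22080000 / 1024
    = 21562.5 Hz

21562.5 Hz


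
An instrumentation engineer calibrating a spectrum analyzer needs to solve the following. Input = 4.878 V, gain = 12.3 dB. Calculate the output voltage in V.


Output voltage from dB gain:
V_out = V_in * 10^(gain_dB / 20)
      = 4.878 * 10^(12.3 / 20)
      = 4.878 * 4.120975
      = 20.1021 V

20.1021 V


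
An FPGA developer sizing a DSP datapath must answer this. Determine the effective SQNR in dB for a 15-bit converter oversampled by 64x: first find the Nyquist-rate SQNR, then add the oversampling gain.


Step 1 — baseline SQNR at Nyquist:
SQNR_base = 6.02*N + 1.76
          = 6.02*15 + 1.76
          = 92.06 dB

Step 2 — oversampling processing gain:
G = 10*log10(OSR) = 10*log10(64) = 18.06 dB

Step 3 — total:
SQNR_total = 92.06 + 18.06 = 110.12 dB

Base SQNR = 92.06 dB; oversampled SQNR = 110.12 dB


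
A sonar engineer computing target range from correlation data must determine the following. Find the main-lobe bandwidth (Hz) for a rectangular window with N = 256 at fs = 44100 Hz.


Main lobe width for a rectangular window:
Width = 2 * fs / N
      = 2 * 44100 / 256
      = 88200 / 256
      = 344.531 Hz

344.531 Hz


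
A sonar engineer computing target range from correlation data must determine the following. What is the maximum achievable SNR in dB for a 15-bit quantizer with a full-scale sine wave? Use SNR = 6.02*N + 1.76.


Theoretical SNR for a full-scale sinusoid:
SNR = 6.02 * N + 1.76
    = 6.02 * 15 + 1.76
    = 90.3 + 1.76
    = 92.06 dB

92.06 dB


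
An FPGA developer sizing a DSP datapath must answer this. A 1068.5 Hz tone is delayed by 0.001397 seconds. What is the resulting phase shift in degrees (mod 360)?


Phase shift from frequency and time delay:
phi = 360 * f * t_delay
    = 360 * 1068.5 * 0.001397
    = 537.37 degrees
    mod 360 = 177.37 degrees

177.37 degrees


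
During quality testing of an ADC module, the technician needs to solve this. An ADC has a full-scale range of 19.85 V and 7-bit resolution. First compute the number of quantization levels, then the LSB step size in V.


Step 1 — number of quantization levels:
L = 2^N = 2^7 = 128

Step 2 — LSB step size:
delta = Vfs / L
      = 19.85 / 128
      = 0.15507813 V

Levels = 128; step size = 0.15507813 V


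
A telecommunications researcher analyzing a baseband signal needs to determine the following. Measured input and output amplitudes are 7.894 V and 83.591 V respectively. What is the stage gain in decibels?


Voltage gain in dB:
G = 20 * log10(Vout / Vin)
  = 20 * log10(83.591 / 7.894)
  = 20 * log10(10.589182)
  = 20 * 1.024862
  = 20.5 dB

20.5 dB


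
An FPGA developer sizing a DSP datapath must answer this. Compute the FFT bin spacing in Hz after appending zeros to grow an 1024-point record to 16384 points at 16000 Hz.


Frequency resolution after zero-padding:
N_padded = 1024 * 16 = 16384
df = fs / N_padded
   = 16000 / 16384
   = 0.9766 Hz

0.9766 Hz


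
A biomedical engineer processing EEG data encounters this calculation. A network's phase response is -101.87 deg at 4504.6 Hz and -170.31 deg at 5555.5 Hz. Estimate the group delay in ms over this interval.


Group delay from phase difference:
tau = -d(phi)/d(omega)
d(phi) = -68.44 deg = -1.194503 rad
d(omega) = 2*pi*(5555.5 - 4504.6) = 6602.9994 rad/s
tau = -(-1.194503) / 6602.9994
    = 0.1809 ms

0.1809 ms


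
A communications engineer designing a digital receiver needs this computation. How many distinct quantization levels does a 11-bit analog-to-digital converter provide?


Number of quantization levels = 2^N
= 2^11
= 2048

2048


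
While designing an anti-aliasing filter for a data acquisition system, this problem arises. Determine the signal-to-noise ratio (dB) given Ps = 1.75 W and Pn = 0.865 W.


SNR in decibels:
SNR = 10 * log10(Ps / Pn)
    = 10 * log10(1.75 / 0.865)
    = 10 * log10(2.0231)
    = 10 * 0.306
    = 3.06 dB

3.06 dB


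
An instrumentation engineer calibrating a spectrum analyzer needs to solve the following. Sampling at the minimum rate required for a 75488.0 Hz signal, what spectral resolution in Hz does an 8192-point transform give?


Step 1 — Nyquist sampling rate:
fs = 2 * fmax = 2 * 75488.0 = 150976.0 Hz

Step 2 — DFT bin spacing:
df = fs / N = 150976.0 / 8192 = 18.4297 Hz

18.4297 Hz


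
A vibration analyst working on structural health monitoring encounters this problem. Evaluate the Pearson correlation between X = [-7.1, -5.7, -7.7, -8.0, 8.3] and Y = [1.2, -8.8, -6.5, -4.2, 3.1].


Pearson correlation coefficient (population):
r = cov(X,Y) / (std(X) * std(Y))
Mean X = -4.04, Mean Y = -3.04
Cov(X,Y) = 17.9224
Std(X) = 6.220482, Std(Y) = 4.520442
r = 0.6374

0.6374


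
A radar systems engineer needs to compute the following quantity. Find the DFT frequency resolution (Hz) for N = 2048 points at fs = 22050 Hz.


DFT frequency resolution:
df = fs / N
   = 22050 / 2048
   = 10.7666 Hz

10.7666 Hz


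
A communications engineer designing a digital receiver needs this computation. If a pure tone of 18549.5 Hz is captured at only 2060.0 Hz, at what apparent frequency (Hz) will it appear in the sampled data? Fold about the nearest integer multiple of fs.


Compute the nearest integer multiple of fs to the signal:
n = round(18549.5 / 2060.0) = 9
f_alias = |18549.5 - 9 * 2060.0|
        = |18549.5 - 18540.0|
        = 9.5 Hz

9.5
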